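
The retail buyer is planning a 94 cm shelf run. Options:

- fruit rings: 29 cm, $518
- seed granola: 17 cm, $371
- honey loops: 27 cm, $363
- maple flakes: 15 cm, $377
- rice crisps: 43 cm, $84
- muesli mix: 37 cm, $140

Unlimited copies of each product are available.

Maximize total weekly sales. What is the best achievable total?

2262

6×maple flakes uses 90 of the 94 cm and totals 2262.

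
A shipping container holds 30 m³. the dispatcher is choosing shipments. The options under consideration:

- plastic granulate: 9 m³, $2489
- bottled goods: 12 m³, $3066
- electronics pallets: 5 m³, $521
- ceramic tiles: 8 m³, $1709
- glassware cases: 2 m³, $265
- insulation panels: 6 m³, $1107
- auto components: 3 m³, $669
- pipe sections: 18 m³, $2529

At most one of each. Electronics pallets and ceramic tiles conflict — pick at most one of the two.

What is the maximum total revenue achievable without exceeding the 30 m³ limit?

7331

By revenue per m³: plastic granulate 276.56, bottled goods 255.50, auto components 223.00 lead.
Taking plastic granulate + bottled goods + insulation panels + auto components: 30 m³ used, 7331 in revenue.
The closest alternative, plastic granulate + bottled goods + ceramic tiles, reaches only 7264.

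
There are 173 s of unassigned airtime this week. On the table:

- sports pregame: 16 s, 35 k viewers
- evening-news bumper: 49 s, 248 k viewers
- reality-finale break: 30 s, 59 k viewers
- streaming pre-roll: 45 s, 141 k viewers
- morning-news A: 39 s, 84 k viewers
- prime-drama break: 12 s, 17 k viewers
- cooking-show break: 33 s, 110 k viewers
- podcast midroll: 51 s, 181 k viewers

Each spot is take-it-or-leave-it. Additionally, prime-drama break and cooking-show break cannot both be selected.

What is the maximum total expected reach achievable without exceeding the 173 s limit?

Evening-news bumper + morning-news A + cooking-show break + podcast midroll uses 172 of the 173 s and totals 623.
The spare 1 s is too small for any remaining spot, and no feasible exchange beats 623.

623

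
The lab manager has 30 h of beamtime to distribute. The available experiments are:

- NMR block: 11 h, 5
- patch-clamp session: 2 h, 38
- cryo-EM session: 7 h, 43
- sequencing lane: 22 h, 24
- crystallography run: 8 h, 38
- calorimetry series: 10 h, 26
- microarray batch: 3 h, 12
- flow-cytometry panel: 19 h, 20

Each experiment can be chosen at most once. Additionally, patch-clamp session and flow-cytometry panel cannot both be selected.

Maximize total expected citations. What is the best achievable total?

157

By expected citations per h: patch-clamp session 19.00, cryo-EM session 6.14, crystallography run 4.75, microarray batch 4.00 lead.
Best packing: patch-clamp session + cryo-EM session + crystallography run + calorimetry series + microarray batch — 30 h, 157 total.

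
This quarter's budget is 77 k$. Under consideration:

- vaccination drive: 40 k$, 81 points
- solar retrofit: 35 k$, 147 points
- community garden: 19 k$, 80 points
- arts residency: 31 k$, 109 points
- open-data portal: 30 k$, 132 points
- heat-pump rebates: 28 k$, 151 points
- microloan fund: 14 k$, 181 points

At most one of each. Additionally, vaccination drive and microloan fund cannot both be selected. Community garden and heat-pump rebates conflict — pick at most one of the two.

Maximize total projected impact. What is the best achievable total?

479

A density-first pass picks open-data portal + heat-pump rebates + microloan fund — 464 at 72 k$.
Replace open-data portal with solar retrofit: the trade gains 15 net, giving 479 at 77 k$.
An exhaustive check of the 128 subsets confirms 479.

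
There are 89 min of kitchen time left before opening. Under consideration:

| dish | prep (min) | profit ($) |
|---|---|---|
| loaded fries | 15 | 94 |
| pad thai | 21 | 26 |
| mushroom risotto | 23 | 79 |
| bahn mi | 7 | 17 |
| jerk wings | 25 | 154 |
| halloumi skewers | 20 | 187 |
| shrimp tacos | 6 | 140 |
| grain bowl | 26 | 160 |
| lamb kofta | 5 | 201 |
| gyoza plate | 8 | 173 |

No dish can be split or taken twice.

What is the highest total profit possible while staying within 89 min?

Taking the top-ratio dishes first gives loaded fries + bahn mi + jerk wings + halloumi skewers + shrimp tacos + lamb kofta + gyoza plate for 966 (86 min).
Replace jerk wings with grain bowl: the trade gains 6 net, giving 972 at 87 min.
Every other selection either busts 89 min or fails to beat 972.

972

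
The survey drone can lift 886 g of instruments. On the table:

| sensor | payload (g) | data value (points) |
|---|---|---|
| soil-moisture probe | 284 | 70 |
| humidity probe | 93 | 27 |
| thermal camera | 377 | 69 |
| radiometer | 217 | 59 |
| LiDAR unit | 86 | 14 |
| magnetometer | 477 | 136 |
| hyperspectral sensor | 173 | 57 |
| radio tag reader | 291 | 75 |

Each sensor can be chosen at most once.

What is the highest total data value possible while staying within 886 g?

252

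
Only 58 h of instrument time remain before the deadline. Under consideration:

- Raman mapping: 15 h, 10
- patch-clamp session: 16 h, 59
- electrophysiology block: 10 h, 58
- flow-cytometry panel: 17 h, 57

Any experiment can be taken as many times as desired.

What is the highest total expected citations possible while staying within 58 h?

Filling by ratio: 5×electrophysiology block for 290, with 8 h left unused.
The 10 h tied up in electrophysiology block is better spent on patch-clamp session — total rises to 291 (56 h).
The spare 2 h is too small for any remaining experiment, and no exchange beats 291.

291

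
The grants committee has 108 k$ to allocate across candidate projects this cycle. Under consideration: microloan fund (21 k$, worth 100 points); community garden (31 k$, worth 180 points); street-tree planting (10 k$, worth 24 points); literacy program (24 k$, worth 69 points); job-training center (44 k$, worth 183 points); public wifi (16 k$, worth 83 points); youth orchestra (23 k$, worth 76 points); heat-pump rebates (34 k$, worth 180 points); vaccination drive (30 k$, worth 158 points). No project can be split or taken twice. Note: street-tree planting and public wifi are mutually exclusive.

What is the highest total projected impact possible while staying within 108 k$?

543

Ranking by ratio (projected impact/k$): community garden 5.81, heat-pump rebates 5.29, vaccination drive 5.27, public wifi 5.19.
The ratio heuristic lands on community garden + street-tree planting + heat-pump rebates + vaccination drive (542) but leaves 3 k$ idle.
Replace street-tree planting and vaccination drive with microloan fund + public wifi: the trade gains 1 net, giving 543 at 102 k$.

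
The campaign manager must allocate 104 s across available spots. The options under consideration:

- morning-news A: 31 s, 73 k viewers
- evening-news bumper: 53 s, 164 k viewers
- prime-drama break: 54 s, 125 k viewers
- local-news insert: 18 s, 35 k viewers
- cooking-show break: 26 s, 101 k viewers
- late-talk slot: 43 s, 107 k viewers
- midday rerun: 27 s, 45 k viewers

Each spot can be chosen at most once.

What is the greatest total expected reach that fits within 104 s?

300

Best packing: evening-news bumper + local-news insert + cooking-show break — 97 s, 300 total.
Every other selection either busts 104 s or fails to beat 300.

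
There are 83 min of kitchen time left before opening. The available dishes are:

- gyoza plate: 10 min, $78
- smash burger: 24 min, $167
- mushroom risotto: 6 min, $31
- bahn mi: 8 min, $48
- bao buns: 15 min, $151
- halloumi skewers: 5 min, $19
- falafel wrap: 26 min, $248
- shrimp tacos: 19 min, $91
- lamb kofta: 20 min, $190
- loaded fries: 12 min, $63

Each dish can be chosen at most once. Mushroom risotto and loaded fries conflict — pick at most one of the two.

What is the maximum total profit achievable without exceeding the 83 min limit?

730

Greedy by ratio would take gyoza plate + bahn mi + bao buns + falafel wrap + lamb kofta: 79 min used, total 715.
The 8 min tied up in bahn mi is better spent on loaded fries — total rises to 730 (83 min).
Nothing else feasible within 83 min beats 730.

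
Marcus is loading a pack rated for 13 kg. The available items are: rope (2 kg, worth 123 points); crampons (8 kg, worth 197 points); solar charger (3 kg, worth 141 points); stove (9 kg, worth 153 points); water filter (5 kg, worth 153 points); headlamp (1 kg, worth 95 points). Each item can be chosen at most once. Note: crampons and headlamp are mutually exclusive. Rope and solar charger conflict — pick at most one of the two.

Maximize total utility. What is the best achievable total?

Ranking by ratio (utility/kg): headlamp 95.00, rope 61.50, solar charger 47.00, water filter 30.60.
Solar charger + stove + headlamp uses 13 of the 13 kg and totals 389.
Solar charger + water filter + headlamp matches that 389 at 9 kg; no feasible combination exceeds it.

389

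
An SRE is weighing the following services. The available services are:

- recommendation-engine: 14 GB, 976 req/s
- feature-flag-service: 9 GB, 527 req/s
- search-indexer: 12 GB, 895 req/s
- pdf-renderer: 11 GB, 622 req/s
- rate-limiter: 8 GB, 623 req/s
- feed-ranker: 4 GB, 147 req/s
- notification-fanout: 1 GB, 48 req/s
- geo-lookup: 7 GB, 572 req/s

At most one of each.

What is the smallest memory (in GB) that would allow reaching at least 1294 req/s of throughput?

19

Look for the lowest-memory combination reaching 1294.
search-indexer + geo-lookup: 1467 throughput at 19 GB.
Below 19 GB the best achievable stays under 1294.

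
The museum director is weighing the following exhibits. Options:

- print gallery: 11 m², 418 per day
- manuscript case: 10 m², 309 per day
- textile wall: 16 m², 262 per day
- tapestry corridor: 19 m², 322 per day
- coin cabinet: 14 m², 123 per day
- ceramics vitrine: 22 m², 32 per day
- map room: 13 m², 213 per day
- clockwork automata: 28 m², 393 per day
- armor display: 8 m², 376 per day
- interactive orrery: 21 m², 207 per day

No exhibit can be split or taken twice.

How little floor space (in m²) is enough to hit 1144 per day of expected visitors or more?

42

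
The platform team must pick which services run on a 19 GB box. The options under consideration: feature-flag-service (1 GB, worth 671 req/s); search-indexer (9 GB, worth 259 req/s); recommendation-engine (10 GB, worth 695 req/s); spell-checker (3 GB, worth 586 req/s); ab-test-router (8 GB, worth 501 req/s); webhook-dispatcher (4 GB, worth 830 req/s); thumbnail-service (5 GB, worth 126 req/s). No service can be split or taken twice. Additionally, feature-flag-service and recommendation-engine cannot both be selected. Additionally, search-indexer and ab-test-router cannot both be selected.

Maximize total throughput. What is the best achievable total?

Feature-flag-service + spell-checker + ab-test-router + webhook-dispatcher uses 16 of the 19 GB and totals 2588.
The closest alternative, feature-flag-service + search-indexer + spell-checker + webhook-dispatcher, reaches only 2346.

2588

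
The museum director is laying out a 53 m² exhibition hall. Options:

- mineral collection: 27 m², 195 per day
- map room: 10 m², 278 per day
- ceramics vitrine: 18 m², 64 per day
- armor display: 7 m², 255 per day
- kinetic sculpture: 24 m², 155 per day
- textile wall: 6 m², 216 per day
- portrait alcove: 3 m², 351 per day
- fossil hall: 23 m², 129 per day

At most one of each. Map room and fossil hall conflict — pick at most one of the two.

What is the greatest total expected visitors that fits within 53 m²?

1295

Best packing: mineral collection + map room + armor display + textile wall + portrait alcove — 53 m², 1295 total.
Next best is map room + armor display + kinetic sculpture + textile wall + portrait alcove at 1255 (50 m²) — short by 40.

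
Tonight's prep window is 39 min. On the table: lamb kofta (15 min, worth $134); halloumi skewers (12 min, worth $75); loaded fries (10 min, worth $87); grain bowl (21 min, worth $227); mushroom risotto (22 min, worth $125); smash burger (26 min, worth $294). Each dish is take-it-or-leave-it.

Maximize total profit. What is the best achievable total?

381

Taking loaded fries + smash burger: 36 min used, 381 in profit.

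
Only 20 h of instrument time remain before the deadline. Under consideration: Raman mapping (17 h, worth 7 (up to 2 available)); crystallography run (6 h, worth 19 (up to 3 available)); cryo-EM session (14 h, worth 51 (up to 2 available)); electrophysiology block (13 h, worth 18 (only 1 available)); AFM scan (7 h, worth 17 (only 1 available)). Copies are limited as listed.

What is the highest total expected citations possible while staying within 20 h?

70

Crystallography run + cryo-EM session uses 20 of the 20 h and totals 70.
No other feasible combination exceeds 70.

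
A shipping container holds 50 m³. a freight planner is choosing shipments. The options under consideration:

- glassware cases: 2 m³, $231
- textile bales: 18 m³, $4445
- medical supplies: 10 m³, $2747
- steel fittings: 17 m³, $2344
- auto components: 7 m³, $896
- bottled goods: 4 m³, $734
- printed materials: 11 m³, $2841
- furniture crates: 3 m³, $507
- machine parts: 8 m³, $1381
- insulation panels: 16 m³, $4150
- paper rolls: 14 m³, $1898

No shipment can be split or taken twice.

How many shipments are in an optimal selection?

The maximum revenue within 50 m³ is 12307.
For example glassware cases + textile bales + medical supplies + bottled goods + insulation panels achieves it, using 50 m³.
Any selection reaching 12307 contains exactly 5 shipments.

5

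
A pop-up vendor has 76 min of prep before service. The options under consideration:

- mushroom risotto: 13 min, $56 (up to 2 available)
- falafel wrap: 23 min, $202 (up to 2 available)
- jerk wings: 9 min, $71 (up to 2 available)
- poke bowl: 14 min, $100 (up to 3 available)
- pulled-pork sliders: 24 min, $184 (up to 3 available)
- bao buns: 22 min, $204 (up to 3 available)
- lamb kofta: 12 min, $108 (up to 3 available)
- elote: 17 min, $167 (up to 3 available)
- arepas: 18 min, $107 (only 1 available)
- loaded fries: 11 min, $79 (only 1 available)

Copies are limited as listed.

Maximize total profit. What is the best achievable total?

Filling by ratio: bao buns + 3×elote for 705, with 3 min left unused.
Replace bao buns with 2×lamb kofta: the trade gains 12 net, giving 717 at 75 min.

717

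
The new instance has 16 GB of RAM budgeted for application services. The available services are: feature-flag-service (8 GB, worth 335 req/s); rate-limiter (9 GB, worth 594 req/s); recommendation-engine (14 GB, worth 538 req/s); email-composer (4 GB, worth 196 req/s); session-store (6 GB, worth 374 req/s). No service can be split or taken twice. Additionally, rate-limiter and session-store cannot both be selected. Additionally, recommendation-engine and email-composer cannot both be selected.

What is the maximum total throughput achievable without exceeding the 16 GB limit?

Taking rate-limiter + email-composer: 13 GB used, 790 in throughput.
That's the maximum — no feasible swap from here does better than 790.

790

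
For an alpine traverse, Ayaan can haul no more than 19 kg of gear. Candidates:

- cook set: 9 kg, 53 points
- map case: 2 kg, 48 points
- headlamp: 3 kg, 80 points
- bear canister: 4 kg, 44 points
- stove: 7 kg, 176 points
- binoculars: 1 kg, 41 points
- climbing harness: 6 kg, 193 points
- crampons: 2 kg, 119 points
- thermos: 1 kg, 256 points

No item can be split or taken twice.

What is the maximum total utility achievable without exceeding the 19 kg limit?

By utility per kg: thermos 256.00, crampons 59.50, binoculars 41.00, climbing harness 32.17 lead.
Greedy by ratio would take map case + headlamp + bear canister + binoculars + climbing harness + crampons + thermos: 19 kg used, total 781.
Replace headlamp and bear canister with stove: the trade gains 52 net, giving 833 at 19 kg.
No other feasible combination exceeds 833.

833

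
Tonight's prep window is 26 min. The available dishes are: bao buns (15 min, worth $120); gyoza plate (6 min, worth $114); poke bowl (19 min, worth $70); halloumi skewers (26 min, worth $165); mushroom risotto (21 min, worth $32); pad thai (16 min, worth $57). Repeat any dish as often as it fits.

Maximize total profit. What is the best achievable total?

456

Best packing: 4×gyoza plate — 24 min, 456 total.
That's the maximum — no swap from here does better than 456.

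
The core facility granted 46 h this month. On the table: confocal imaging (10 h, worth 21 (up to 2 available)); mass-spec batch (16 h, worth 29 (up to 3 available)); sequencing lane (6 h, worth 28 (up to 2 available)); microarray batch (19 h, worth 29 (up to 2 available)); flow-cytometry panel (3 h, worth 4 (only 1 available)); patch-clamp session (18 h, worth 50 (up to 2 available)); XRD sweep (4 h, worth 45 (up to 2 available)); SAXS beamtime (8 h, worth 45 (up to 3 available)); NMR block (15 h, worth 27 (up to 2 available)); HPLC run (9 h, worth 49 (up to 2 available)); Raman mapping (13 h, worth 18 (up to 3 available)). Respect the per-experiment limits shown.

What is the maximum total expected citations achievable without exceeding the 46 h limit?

Ranking by ratio (expected citations/h): XRD sweep 11.25, SAXS beamtime 5.62, HPLC run 5.44, sequencing lane 4.67.
A density-first pass picks flow-cytometry panel + 2×XRD sweep + 3×SAXS beamtime + HPLC run — 278 at 44 h.
Dropping flow-cytometry panel and 2×SAXS beamtime frees 19 h; slotting in 2×sequencing lane + HPLC run (21 h) lifts the total to 289 at 46 h.
That's the maximum — no swap from here does better than 289.

289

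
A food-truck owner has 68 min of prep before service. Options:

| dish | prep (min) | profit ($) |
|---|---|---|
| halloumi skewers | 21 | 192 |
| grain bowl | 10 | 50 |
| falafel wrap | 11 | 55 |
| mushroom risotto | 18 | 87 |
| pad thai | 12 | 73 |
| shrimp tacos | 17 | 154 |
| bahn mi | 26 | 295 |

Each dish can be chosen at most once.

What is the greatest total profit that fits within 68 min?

641

Ranking by ratio (profit/min): bahn mi 11.35, halloumi skewers 9.14, shrimp tacos 9.06, pad thai 6.08.
The ratio ordering already packs tightly: halloumi skewers + shrimp tacos + bahn mi, 64 min, 641.
Every other selection either busts 68 min or fails to beat 641.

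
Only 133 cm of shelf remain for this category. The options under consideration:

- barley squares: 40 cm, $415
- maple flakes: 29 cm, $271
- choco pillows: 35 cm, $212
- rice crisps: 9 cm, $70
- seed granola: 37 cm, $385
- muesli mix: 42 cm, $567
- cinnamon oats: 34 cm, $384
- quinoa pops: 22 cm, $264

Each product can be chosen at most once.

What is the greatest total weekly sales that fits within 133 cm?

1517

Ranking by ratio (weekly sales/cm): muesli mix 13.50, quinoa pops 12.00, cinnamon oats 11.29.
A density-first pass picks maple flakes + muesli mix + cinnamon oats + quinoa pops — 1486 at 127 cm.
Dropping cinnamon oats frees 34 cm; slotting in barley squares (40 cm) lifts the total to 1517 at 133 cm.
An exhaustive check of the 256 subsets confirms 1517.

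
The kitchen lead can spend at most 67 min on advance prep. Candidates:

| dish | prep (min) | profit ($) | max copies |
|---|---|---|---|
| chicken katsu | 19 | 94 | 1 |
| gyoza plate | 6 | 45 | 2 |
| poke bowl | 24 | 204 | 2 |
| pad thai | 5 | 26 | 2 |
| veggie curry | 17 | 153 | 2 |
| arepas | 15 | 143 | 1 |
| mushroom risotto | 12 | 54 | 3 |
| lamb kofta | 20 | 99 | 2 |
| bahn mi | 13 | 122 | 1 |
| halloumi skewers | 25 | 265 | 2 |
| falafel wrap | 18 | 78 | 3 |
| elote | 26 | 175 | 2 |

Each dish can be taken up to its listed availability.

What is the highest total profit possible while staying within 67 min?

683

By profit per min: halloumi skewers 10.60, arepas 9.53, bahn mi 9.38, veggie curry 9.00 lead.
Greedy by ratio would take arepas + 2×halloumi skewers: 65 min used, total 673.
Replace arepas with veggie curry: the trade gains 10 net, giving 683 at 67 min.
No other feasible combination exceeds 683.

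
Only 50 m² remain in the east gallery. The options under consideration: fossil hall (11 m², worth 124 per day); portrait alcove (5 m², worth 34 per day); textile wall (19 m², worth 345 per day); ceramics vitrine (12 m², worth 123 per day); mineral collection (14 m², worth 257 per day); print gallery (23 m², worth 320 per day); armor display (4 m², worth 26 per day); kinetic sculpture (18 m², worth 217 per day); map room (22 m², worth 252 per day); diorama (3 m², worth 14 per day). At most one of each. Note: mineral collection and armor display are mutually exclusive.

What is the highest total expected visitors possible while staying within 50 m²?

By expected visitors per m²: mineral collection 18.36, textile wall 18.16, print gallery 13.91 lead.
Fossil hall + portrait alcove + textile wall + mineral collection uses 49 of the 50 m² and totals 760.
No other feasible combination exceeds 760.

760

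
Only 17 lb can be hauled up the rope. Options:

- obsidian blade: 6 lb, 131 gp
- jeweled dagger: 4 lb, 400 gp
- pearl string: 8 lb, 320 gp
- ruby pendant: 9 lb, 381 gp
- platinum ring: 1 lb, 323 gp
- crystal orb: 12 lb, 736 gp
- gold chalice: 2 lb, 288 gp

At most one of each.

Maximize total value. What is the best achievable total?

1459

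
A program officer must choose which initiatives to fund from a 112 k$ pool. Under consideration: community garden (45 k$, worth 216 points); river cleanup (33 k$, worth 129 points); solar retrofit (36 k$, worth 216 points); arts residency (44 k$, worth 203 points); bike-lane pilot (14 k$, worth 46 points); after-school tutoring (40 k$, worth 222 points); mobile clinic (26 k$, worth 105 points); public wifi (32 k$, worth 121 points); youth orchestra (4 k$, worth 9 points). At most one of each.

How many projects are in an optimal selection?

Optimal total is 568.
For example solar retrofit + after-school tutoring + public wifi + youth orchestra achieves it, using 112 k$.
All optima have 4 projects.

4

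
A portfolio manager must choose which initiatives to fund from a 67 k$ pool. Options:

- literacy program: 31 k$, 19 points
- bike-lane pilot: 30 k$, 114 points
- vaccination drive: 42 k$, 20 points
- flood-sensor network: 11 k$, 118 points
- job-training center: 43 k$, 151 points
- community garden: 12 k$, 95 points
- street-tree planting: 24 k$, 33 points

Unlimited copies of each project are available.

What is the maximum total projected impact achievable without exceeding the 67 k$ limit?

708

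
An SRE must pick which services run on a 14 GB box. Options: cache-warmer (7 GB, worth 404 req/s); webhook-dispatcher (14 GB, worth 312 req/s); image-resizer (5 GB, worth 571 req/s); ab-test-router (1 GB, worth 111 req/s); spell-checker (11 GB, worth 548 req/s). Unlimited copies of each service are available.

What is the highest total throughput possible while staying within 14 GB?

1586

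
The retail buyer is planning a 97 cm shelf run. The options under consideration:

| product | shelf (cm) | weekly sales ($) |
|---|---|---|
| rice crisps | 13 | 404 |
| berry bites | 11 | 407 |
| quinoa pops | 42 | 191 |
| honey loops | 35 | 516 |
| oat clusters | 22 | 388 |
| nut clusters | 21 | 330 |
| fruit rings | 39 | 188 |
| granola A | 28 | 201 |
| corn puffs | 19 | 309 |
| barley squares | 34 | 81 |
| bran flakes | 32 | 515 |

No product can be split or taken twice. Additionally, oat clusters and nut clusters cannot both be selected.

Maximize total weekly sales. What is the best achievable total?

2023

By weekly sales per cm: berry bites 37.00, rice crisps 31.08, oat clusters 17.64 lead.
Best packing: rice crisps + berry bites + oat clusters + corn puffs + bran flakes — 97 cm, 2023 total.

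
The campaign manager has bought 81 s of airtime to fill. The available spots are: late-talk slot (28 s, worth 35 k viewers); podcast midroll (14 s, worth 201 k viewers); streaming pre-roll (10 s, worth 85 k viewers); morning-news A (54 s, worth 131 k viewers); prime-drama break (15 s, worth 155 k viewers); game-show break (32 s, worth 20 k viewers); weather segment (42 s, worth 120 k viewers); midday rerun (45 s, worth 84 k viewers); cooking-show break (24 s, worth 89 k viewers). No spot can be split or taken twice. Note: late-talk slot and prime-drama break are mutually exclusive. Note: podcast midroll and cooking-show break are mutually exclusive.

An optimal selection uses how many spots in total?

4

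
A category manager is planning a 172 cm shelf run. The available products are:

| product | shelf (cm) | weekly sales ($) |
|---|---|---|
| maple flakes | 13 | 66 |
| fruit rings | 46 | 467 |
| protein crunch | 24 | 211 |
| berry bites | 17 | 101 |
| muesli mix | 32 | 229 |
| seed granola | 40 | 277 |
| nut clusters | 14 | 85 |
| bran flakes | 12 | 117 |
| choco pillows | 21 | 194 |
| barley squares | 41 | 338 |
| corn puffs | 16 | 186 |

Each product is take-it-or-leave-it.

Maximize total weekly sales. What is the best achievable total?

Taking the top-ratio products first gives fruit rings + protein crunch + bran flakes + choco pillows + barley squares + corn puffs for 1513 (160 cm).
The 21 cm tied up in choco pillows is better spent on muesli mix — total rises to 1548 (171 cm).

1548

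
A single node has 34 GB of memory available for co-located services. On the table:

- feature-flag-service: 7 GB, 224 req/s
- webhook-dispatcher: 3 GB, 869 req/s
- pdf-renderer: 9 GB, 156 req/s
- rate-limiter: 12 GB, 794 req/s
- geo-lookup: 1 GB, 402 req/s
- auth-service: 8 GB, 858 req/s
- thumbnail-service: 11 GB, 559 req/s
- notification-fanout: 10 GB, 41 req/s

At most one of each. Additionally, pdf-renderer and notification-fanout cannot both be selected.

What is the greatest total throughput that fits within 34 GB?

The ratio ordering already packs tightly: feature-flag-service + webhook-dispatcher + rate-limiter + geo-lookup + auth-service, 31 GB, 3147.
Next best is webhook-dispatcher + rate-limiter + auth-service + thumbnail-service at 3080 (34 GB) — short by 67.

3147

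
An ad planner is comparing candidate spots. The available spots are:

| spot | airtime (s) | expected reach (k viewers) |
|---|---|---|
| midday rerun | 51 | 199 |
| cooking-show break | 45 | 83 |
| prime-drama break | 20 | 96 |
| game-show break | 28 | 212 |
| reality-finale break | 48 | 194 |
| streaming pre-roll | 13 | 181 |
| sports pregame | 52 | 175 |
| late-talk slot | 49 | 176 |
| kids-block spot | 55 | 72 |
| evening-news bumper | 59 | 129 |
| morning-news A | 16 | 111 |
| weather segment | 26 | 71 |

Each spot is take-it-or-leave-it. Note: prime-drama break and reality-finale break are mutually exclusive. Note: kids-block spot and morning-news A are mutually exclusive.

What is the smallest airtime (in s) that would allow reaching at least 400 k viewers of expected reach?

Need the lightest bundle worth ≥ 400.
game-show break + streaming pre-roll + morning-news A: 504 expected reach at 57 s.
No combination under 57 s hits 400.

57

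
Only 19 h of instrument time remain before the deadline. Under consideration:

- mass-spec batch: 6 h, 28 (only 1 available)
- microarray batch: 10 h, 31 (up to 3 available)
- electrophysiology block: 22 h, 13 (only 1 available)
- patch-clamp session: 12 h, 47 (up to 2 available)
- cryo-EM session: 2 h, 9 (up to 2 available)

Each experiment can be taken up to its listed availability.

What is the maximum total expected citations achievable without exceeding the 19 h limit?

75

A density-first pass picks mass-spec batch + 2×cryo-EM session — 46 at 10 h.
Replace 2×cryo-EM session with patch-clamp session: the trade gains 29 net, giving 75 at 18 h.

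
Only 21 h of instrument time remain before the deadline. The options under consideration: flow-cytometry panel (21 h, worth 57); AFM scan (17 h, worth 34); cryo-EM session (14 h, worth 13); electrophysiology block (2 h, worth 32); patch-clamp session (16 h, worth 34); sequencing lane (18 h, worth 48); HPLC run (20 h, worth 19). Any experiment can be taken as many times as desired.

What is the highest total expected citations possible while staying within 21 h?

320

Ranking by ratio (expected citations/h): electrophysiology block 16.00, flow-cytometry panel 2.71, sequencing lane 2.67, patch-clamp session 2.12.
Best packing: 10×electrophysiology block — 20 h, 320 total.
Every other selection either busts 21 h or fails to beat 320.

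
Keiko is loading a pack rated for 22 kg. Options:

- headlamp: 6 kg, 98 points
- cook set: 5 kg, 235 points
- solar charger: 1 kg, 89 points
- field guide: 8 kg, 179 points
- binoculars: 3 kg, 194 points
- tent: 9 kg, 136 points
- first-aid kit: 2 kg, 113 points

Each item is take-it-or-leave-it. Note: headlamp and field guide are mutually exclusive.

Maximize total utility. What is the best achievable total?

Taking cook set + solar charger + field guide + binoculars + first-aid kit: 19 kg used, 810 in utility.
Next best is cook set + solar charger + binoculars + tent + first-aid kit at 767 (20 kg) — short by 43.

810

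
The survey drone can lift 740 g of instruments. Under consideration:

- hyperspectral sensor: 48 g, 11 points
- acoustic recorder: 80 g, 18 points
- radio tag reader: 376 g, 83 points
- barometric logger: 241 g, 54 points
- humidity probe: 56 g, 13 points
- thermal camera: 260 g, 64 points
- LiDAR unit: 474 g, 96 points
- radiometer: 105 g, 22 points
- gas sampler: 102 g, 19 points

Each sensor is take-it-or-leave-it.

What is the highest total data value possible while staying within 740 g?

Ranking by ratio (data value/g): thermal camera 0.25, humidity probe 0.23, hyperspectral sensor 0.23, acoustic recorder 0.23.
Greedy by ratio would take hyperspectral sensor + acoustic recorder + barometric logger + humidity probe + thermal camera: 685 g used, total 160.
Dropping acoustic recorder and barometric logger frees 321 g; slotting in radio tag reader (376 g) lifts the total to 171 at 740 g.
Runner-up hyperspectral sensor + acoustic recorder + barometric logger + thermal camera + radiometer tops out at 169.

171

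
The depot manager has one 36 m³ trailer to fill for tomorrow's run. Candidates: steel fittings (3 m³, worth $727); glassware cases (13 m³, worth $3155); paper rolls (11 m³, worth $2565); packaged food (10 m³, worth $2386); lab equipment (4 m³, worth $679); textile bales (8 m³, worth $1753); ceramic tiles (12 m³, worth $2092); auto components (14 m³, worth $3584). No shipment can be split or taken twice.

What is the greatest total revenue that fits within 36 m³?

By revenue per m³: auto components 256.00, glassware cases 242.69, steel fittings 242.33, packaged food 238.60 lead.
A density-first pass picks steel fittings + glassware cases + lab equipment + auto components — 8145 at 34 m³.
The 17 m³ tied up in glassware cases and lab equipment is better spent on paper rolls + textile bales — total rises to 8629 (36 m³).
Runner-up paper rolls + packaged food + auto components tops out at 8535.

8629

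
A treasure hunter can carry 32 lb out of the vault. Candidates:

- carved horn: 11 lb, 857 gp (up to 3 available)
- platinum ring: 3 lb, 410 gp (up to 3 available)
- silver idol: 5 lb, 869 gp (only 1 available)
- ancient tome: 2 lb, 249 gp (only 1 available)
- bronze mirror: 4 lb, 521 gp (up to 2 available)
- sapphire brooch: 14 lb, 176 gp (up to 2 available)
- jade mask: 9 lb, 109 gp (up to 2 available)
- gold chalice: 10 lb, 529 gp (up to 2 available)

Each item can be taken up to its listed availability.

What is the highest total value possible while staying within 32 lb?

3837

Density check — silver idol 173.80, platinum ring 136.67, bronze mirror 130.25 are the best per lb.
The ratio heuristic lands on 3×platinum ring + silver idol + ancient tome + 2×bronze mirror (3390) but leaves 8 lb idle.
Replace platinum ring with carved horn: the trade gains 447 net, giving 3837 at 32 lb.
That's the maximum — no swap from here does better than 3837.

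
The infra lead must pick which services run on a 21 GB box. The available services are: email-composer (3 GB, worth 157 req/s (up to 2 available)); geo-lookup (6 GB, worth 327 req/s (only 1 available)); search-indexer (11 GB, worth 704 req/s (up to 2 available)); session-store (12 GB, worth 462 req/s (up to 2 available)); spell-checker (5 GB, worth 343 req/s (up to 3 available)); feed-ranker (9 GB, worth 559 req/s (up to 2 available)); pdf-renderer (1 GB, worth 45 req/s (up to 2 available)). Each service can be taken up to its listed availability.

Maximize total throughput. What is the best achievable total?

Greedy by ratio would take geo-lookup + 3×spell-checker: 21 GB used, total 1356.
The 11 GB tied up in geo-lookup and spell-checker is better spent on search-indexer — total rises to 1390 (21 GB).
That's the maximum — no swap from here does better than 1390.

1390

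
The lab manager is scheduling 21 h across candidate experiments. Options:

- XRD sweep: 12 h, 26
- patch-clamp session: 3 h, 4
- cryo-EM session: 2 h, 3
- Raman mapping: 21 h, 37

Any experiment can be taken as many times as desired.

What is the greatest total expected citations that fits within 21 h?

Density check — XRD sweep 2.17, Raman mapping 1.76, cryo-EM session 1.50 are the best per h.
Greedy by ratio would take XRD sweep + 4×cryo-EM session: 20 h used, total 38.
The 2 h tied up in cryo-EM session is better spent on patch-clamp session — total rises to 39 (21 h).
No other feasible combination exceeds 39.

39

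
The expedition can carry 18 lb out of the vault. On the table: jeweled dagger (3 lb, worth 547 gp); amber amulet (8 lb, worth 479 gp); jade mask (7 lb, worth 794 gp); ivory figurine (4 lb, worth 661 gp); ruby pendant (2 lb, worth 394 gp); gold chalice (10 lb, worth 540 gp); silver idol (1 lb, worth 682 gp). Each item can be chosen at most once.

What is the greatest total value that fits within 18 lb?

3078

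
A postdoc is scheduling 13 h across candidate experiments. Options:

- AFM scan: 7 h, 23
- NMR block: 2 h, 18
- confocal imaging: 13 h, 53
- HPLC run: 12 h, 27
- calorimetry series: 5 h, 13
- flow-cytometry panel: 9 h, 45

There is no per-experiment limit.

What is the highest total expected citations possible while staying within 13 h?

108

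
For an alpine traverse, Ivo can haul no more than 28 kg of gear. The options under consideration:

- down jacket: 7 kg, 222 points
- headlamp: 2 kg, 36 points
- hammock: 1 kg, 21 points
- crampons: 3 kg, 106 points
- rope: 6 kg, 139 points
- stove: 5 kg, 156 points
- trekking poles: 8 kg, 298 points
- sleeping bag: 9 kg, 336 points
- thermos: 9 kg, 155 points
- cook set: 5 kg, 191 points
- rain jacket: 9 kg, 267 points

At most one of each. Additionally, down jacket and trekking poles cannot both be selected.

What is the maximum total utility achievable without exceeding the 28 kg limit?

1002

A density-first pass picks headlamp + hammock + crampons + trekking poles + sleeping bag + cook set — 988 at 28 kg.
Dropping headlamp and crampons frees 5 kg; slotting in stove (5 kg) lifts the total to 1002 at 28 kg.
Next best is headlamp + hammock + crampons + trekking poles + sleeping bag + cook set at 988 (28 kg) — short by 14.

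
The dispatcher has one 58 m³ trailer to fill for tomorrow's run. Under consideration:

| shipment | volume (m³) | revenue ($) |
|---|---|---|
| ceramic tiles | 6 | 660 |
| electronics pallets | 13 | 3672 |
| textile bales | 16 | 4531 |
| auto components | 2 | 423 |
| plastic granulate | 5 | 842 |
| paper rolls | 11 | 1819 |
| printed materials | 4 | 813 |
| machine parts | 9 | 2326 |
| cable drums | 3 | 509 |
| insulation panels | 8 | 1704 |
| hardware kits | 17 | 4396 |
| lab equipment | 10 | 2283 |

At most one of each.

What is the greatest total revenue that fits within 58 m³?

Ranking by ratio (revenue/m³): textile bales 283.19, electronics pallets 282.46, hardware kits 258.59, machine parts 258.44.
Taking the top-ratio shipments first gives electronics pallets + textile bales + auto components + machine parts + hardware kits for 15348 (57 m³).
The 2 m³ tied up in auto components is better spent on cable drums — total rises to 15434 (58 m³).
Runner-up electronics pallets + textile bales + auto components + machine parts + hardware kits tops out at 15348.

15434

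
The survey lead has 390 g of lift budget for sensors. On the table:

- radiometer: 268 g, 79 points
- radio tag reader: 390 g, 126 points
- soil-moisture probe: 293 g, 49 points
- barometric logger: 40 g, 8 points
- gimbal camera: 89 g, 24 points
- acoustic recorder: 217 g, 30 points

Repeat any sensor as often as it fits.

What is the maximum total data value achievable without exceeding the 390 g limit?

126

The ratio ordering already packs tightly: radio tag reader, 390 g, 126.
Nothing else within 390 g beats 126.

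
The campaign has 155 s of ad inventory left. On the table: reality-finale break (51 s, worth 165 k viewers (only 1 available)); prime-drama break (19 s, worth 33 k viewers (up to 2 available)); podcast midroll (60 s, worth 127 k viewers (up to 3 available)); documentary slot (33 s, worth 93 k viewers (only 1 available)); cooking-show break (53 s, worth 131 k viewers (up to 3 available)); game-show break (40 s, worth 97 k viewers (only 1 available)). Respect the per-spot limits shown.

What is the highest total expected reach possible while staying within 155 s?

Taking the top-ratio spots first gives reality-finale break + documentary slot + cooking-show break for 389 (137 s).
The 33 s tied up in documentary slot is better spent on game-show break — total rises to 393 (144 s).

393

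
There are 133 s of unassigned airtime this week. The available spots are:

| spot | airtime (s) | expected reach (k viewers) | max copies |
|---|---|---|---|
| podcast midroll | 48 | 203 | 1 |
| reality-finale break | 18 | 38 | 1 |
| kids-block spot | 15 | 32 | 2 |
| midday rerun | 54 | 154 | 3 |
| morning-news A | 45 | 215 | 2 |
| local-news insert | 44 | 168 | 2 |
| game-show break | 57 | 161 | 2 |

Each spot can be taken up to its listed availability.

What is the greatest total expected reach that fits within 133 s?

Filling by ratio: 2×kids-block spot + 2×morning-news A for 494, with 13 s left unused.
Dropping 2×kids-block spot and morning-news A frees 75 s; slotting in 2×local-news insert (88 s) lifts the total to 551 at 133 s.
That's the maximum — no swap from here does better than 551.

551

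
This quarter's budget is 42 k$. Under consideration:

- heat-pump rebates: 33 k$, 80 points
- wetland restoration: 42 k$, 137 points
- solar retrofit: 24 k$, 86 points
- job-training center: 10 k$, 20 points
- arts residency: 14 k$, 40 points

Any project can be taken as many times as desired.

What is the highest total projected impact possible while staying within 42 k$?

Filling by ratio: solar retrofit + arts residency for 126, with 4 k$ left unused.
Dropping solar retrofit and arts residency frees 38 k$; slotting in wetland restoration (42 k$) lifts the total to 137 at 42 k$.
Every other selection either busts 42 k$ or fails to beat 137.

137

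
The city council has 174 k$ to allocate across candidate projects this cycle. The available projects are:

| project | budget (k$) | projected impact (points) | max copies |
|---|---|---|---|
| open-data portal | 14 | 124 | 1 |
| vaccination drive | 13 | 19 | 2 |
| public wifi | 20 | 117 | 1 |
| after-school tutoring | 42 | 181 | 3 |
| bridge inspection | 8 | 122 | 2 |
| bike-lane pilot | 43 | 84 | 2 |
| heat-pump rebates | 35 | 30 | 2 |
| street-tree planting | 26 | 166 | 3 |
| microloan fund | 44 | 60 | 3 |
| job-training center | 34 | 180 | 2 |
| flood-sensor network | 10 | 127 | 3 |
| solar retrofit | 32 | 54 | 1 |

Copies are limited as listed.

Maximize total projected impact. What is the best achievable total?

By projected impact per k$: bridge inspection 15.25, flood-sensor network 12.70, open-data portal 8.86, street-tree planting 6.38 lead.
Filling by ratio: open-data portal + vaccination drive + public wifi + 2×bridge inspection + 3×street-tree planting + 3×flood-sensor network for 1383, with 3 k$ left unused.
The 33 k$ tied up in vaccination drive and public wifi is better spent on job-training center — total rises to 1427 (172 k$).
That's the maximum — no swap from here does better than 1427.

1427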